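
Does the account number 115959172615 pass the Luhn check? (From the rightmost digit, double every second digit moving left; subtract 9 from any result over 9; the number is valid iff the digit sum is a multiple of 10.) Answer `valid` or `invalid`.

invalid

From the right, keep odd positions and double even positions (subtract 9 from any doubled value over 9):
  doubled (positions 2,4,...): 2 4 2 1 1 2 → sum 12
  kept (positions 1,3,...): 5 6 7 9 9 1 → sum 37
Total = 49.
49 mod 10 = 9, so the number is invalid.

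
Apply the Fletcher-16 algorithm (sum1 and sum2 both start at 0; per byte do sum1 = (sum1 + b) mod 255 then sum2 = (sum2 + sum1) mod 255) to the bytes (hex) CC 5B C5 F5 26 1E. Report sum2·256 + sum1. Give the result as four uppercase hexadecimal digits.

F828

Running sums (mod 255):
  after byte 0 (CC): sum1=204, sum2=204
  after byte 1 (5B): sum1=40, sum2=244
  after byte 2 (C5): sum1=237, sum2=226
  after byte 3 (F5): sum1=227, sum2=198
  after byte 4 (26): sum1=10, sum2=208
  after byte 5 (1E): sum1=40, sum2=248
Checksum = sum2·256 + sum1 = 248·256 + 40 = 63528 = 0xF828.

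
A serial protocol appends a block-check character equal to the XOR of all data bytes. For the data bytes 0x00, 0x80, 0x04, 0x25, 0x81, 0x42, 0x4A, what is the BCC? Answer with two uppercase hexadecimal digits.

XOR the bytes together:
  start with 0x00
  0x00 ⊕ 0x80 = 0x80
  0x80 ⊕ 0x04 = 0x84
  0x84 ⊕ 0x25 = 0xA1
  0xA1 ⊕ 0x81 = 0x20
  0x20 ⊕ 0x42 = 0x62
  0x62 ⊕ 0x4A = 0x28

28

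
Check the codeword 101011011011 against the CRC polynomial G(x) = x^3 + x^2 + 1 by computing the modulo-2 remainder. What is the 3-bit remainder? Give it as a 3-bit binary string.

Modulo-2 division of 101011011011 by 1101:
  pos 0: 1010 XOR 1101 = 0111
  pos 1: 1111 XOR 1101 = 0010
  pos 3: 1010 XOR 1101 = 0111
  pos 4: 1111 XOR 1101 = 0010
  pos 6: 1010 XOR 1101 = 0111
  pos 7: 1111 XOR 1101 = 0010
Remainder = 101 (nonzero — an error is detected).

101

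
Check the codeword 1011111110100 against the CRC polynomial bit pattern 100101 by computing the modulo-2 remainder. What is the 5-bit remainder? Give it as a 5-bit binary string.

Modulo-2 division of 1011111110100 by 100101:
  pos 0: 101111 XOR 100101 = 001010
  pos 2: 101011 XOR 100101 = 001110
  pos 4: 111010 XOR 100101 = 011111
  pos 5: 111111 XOR 100101 = 011010
  pos 6: 110100 XOR 100101 = 010001
  pos 7: 100010 XOR 100101 = 000111
Remainder = 00111 (nonzero — an error is detected).

00111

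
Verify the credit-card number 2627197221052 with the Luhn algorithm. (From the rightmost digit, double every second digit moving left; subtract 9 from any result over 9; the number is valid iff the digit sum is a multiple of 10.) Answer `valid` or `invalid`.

valid

From the right, keep odd positions and double even positions (subtract 9 from any doubled value over 9):
  doubled (positions 2,4,...): 1 2 4 9 5 3 → sum 24
  kept (positions 1,3,...): 2 0 2 7 1 2 2 → sum 16
Total = 40.
40 mod 10 = 0, so the number is valid.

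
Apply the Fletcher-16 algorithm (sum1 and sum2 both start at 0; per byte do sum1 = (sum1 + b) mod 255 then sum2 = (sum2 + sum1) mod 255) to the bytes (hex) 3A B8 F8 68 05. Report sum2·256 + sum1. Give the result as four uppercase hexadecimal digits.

Running sums (mod 255):
  after byte 0 (3A): sum1=58, sum2=58
  after byte 1 (B8): sum1=242, sum2=45
  after byte 2 (F8): sum1=235, sum2=25
  after byte 3 (68): sum1=84, sum2=109
  after byte 4 (05): sum1=89, sum2=198
Checksum = sum2·256 + sum1 = 198·256 + 89 = 50777 = 0xC659.

C659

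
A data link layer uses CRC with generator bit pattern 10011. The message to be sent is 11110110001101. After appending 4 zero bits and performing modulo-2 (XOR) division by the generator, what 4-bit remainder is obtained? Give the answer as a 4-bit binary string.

Append 4 zeros: 111101100011010000. Divide by 10011 (XOR where the leading bit is 1):
  pos 0: 11110 XOR 10011 = 01101
  pos 1: 11011 XOR 10011 = 01000
  pos 2: 10001 XOR 10011 = 00010
  pos 5: 10000 XOR 10011 = 00011
  pos 8: 11110 XOR 10011 = 01101
  pos 9: 11011 XOR 10011 = 01000
  pos 10: 10000 XOR 10011 = 00011
  pos 13: 11000 XOR 10011 = 01011
Remainder (last 4 bits) = 1011. This is the CRC / FCS.

1011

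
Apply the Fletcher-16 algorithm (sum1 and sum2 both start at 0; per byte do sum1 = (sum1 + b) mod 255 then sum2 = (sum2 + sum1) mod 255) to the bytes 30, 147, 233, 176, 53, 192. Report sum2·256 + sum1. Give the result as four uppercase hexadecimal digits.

7B42

Running sums (mod 255):
  after byte 0 (30): sum1=30, sum2=30
  after byte 1 (147): sum1=177, sum2=207
  after byte 2 (233): sum1=155, sum2=107
  after byte 3 (176): sum1=76, sum2=183
  after byte 4 (53): sum1=129, sum2=57
  after byte 5 (192): sum1=66, sum2=123
Checksum = sum2·256 + sum1 = 123·256 + 66 = 31554 = 0x7B42.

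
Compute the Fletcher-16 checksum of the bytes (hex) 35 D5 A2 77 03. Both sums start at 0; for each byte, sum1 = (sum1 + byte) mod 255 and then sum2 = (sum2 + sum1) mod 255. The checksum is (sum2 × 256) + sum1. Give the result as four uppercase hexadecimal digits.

Running sums (mod 255):
  after byte 0 (35): sum1=53, sum2=53
  after byte 1 (D5): sum1=11, sum2=64
  after byte 2 (A2): sum1=173, sum2=237
  after byte 3 (77): sum1=37, sum2=19
  after byte 4 (03): sum1=40, sum2=59
Checksum = sum2·256 + sum1 = 59·256 + 40 = 15144 = 0x3B28.

3B28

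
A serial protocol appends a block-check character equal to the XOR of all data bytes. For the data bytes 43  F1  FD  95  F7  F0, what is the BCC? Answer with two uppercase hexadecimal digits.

XOR the bytes together:
  start with 0x43
  0x43 ⊕ 0xF1 = 0xB2
  0xB2 ⊕ 0xFD = 0x4F
  0x4F ⊕ 0x95 = 0xDA
  0xDA ⊕ 0xF7 = 0x2D
  0x2D ⊕ 0xF0 = 0xDD

DD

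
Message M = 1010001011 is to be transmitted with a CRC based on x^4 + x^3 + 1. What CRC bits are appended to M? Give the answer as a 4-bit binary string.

Append 4 zeros: 10100010110000. Divide by 11001 (XOR where the leading bit is 1):
  pos 0: 10100 XOR 11001 = 01101
  pos 1: 11010 XOR 11001 = 00011
  pos 4: 11101 XOR 11001 = 00100
  pos 6: 10010 XOR 11001 = 01011
  pos 7: 10110 XOR 11001 = 01111
  pos 8: 11110 XOR 11001 = 00111
Remainder (last 4 bits) = 1110. This is the CRC / FCS.

1110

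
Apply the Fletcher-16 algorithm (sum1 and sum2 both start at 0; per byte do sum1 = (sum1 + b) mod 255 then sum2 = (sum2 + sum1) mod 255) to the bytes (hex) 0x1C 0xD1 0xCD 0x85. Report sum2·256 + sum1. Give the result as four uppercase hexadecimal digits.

Running sums (mod 255):
  after byte 0 (0x1C): sum1=28, sum2=28
  after byte 1 (0xD1): sum1=237, sum2=10
  after byte 2 (0xCD): sum1=187, sum2=197
  after byte 3 (0x85): sum1=65, sum2=7
Checksum = sum2·256 + sum1 = 7·256 + 65 = 1857 = 0x0741.

0741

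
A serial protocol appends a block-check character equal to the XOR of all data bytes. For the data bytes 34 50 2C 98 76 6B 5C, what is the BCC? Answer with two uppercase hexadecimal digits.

XOR the bytes together:
  start with 0x34
  0x34 ⊕ 0x50 = 0x64
  0x64 ⊕ 0x2C = 0x48
  0x48 ⊕ 0x98 = 0xD0
  0xD0 ⊕ 0x76 = 0xA6
  0xA6 ⊕ 0x6B = 0xCD
  0xCD ⊕ 0x5C = 0x91

91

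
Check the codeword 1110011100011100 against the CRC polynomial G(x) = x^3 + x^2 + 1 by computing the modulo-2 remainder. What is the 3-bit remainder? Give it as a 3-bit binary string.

Modulo-2 division of 1110011100011100 by 1101:
  pos 0: 1110 XOR 1101 = 0011
  pos 2: 1101 XOR 1101 = 0000
  pos 6: 1100 XOR 1101 = 0001
  pos 9: 1011 XOR 1101 = 0110
  pos 10: 1101 XOR 1101 = 0000
Remainder = 000 (zero — the frame passes the CRC check).

000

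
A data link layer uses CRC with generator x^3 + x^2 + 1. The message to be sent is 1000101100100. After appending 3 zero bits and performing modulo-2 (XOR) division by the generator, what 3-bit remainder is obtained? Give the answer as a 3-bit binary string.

Append 3 zeros: 1000101100100000. Divide by 1101 (XOR where the leading bit is 1):
  pos 0: 1000 XOR 1101 = 0101
  pos 1: 1011 XOR 1101 = 0110
  pos 2: 1100 XOR 1101 = 0001
  pos 5: 1110 XOR 1101 = 0011
  pos 7: 1101 XOR 1101 = 0000
Remainder (last 3 bits) = 000. This is the CRC / FCS.

000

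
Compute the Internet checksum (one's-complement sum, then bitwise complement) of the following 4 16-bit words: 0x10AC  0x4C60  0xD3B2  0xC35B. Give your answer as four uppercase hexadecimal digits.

One's-complement addition (fold any carry out of bit 15 back into bit 0):
  0x10AC + 0x4C60 = 0x05D0C
  0x5D0C + 0xD3B2 = 0x130BE → wrap carry → 0x30BF
  0x30BF + 0xC35B = 0x0F41A
One's-complement sum = 0xF41A.
Checksum = ~0xF41A & 0xFFFF = 0x0BE5.

0BE5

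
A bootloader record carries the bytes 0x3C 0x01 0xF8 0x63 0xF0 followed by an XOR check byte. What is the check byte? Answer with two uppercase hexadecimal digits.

XOR the bytes together:
  start with 0x3C
  0x3C ⊕ 0x01 = 0x3D
  0x3D ⊕ 0xF8 = 0xC5
  0xC5 ⊕ 0x63 = 0xA6
  0xA6 ⊕ 0xF0 = 0x56

56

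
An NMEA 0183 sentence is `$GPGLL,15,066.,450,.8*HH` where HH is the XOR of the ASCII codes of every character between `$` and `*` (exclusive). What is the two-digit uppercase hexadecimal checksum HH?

6D

XOR the ASCII codes of the payload characters:
  'G' = 0x47 → acc = 0x47
  'P' = 0x50 → acc = 0x17
  'G' = 0x47 → acc = 0x50
  'L' = 0x4C → acc = 0x1C
  'L' = 0x4C → acc = 0x50
  ',' = 0x2C → acc = 0x7C
  '1' = 0x31 → acc = 0x4D
  '5' = 0x35 → acc = 0x78
  ',' = 0x2C → acc = 0x54
  '0' = 0x30 → acc = 0x64
  '6' = 0x36 → acc = 0x52
  '6' = 0x36 → acc = 0x64
  '.' = 0x2E → acc = 0x4A
  ',' = 0x2C → acc = 0x66
  '4' = 0x34 → acc = 0x52
  '5' = 0x35 → acc = 0x67
  '0' = 0x30 → acc = 0x57
  ',' = 0x2C → acc = 0x7B
  '.' = 0x2E → acc = 0x55
  '8' = 0x38 → acc = 0x6D
Checksum = 0x6D.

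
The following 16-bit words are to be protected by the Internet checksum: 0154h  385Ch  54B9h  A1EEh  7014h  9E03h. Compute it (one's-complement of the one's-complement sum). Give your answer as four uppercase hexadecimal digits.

One's-complement addition (fold any carry out of bit 15 back into bit 0):
  0x0154 + 0x385C = 0x039B0
  0x39B0 + 0x54B9 = 0x08E69
  0x8E69 + 0xA1EE = 0x13057 → wrap carry → 0x3058
  0x3058 + 0x7014 = 0x0A06C
  0xA06C + 0x9E03 = 0x13E6F → wrap carry → 0x3E70
One's-complement sum = 0x3E70.
Checksum = ~0x3E70 & 0xFFFF = 0xC18F.

C18F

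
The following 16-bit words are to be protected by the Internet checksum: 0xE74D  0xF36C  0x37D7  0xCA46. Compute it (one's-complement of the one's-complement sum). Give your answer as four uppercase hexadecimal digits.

One's-complement addition (fold any carry out of bit 15 back into bit 0):
  0xE74D + 0xF36C = 0x1DAB9 → wrap carry → 0xDABA
  0xDABA + 0x37D7 = 0x11291 → wrap carry → 0x1292
  0x1292 + 0xCA46 = 0x0DCD8
One's-complement sum = 0xDCD8.
Checksum = ~0xDCD8 & 0xFFFF = 0x2327.

2327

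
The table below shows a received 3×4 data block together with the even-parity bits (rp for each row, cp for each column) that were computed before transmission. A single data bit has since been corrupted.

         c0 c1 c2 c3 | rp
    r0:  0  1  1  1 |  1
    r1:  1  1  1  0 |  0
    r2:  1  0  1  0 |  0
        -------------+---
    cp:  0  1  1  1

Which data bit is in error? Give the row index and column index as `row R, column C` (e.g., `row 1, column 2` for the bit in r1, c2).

row 1, column 1

Recompute each row's even parity and compare to rp:
  r0: data parity 1, sent rp 1 → ok
  r1: data parity 1, sent rp 0 → mismatch
  r2: data parity 0, sent rp 0 → ok
Recompute each column's even parity and compare to cp:
  c0: data parity 0, sent cp 0 → ok
  c1: data parity 0, sent cp 1 → mismatch
  c2: data parity 1, sent cp 1 → ok
  c3: data parity 1, sent cp 1 → ok
Exactly one row (r1) and one column (c1) fail → the flipped bit is at their intersection.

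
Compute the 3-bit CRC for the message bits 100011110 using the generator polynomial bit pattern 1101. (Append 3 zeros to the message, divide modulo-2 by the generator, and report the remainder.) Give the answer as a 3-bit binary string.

Append 3 zeros: 100011110000. Divide by 1101 (XOR where the leading bit is 1):
  pos 0: 1000 XOR 1101 = 0101
  pos 1: 1011 XOR 1101 = 0110
  pos 2: 1101 XOR 1101 = 0000
  pos 6: 1100 XOR 1101 = 0001
Remainder (last 3 bits) = 100. This is the CRC / FCS.

100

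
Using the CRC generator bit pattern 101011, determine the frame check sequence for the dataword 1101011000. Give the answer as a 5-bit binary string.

Append 5 zeros: 110101100000000. Divide by 101011 (XOR where the leading bit is 1):
  pos 0: 110101 XOR 101011 = 011110
  pos 1: 111101 XOR 101011 = 010110
  pos 2: 101100 XOR 101011 = 000111
  pos 5: 111000 XOR 101011 = 010011
  pos 6: 100110 XOR 101011 = 001101
  pos 8: 110100 XOR 101011 = 011111
  pos 9: 111110 XOR 101011 = 010101
Remainder (last 5 bits) = 10101. This is the CRC / FCS.

10101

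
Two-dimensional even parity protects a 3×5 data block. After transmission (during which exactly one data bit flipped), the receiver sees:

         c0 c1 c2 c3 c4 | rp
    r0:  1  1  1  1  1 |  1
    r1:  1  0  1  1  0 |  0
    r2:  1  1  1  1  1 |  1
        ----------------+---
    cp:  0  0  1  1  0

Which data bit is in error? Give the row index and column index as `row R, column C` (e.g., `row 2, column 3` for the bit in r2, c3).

Recompute each row's even parity and compare to rp:
  r0: data parity 1, sent rp 1 → ok
  r1: data parity 1, sent rp 0 → mismatch
  r2: data parity 1, sent rp 1 → ok
Recompute each column's even parity and compare to cp:
  c0: data parity 1, sent cp 0 → mismatch
  c1: data parity 0, sent cp 0 → ok
  c2: data parity 1, sent cp 1 → ok
  c3: data parity 1, sent cp 1 → ok
  c4: data parity 0, sent cp 0 → ok
Exactly one row (r1) and one column (c0) fail → the flipped bit is at their intersection.

row 1, column 0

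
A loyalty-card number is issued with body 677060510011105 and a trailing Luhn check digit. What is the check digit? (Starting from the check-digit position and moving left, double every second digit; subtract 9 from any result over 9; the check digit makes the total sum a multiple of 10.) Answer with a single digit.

Partial digits right→left: 5 0 1 1 1 0 0 1 5 0 6 0 7 7 6
Double every second digit counting from the check-digit position (so the 1st, 3rd, 5th, ... of the partial from the right).
  doubled (with −9 where >9): 1 2 2 0 1 3 5 3 → sum 17
  kept as-is: 0 1 0 1 0 0 7 → sum 9
Total = 17 + 9 = 26.
Check digit = (10 − (26 mod 10)) mod 10 = 4.

4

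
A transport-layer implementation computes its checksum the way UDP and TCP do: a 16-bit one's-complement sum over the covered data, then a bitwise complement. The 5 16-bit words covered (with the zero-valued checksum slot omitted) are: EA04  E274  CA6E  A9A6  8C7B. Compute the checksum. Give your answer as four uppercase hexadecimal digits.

32F5

One's-complement addition (fold any carry out of bit 15 back into bit 0):
  0xEA04 + 0xE274 = 0x1CC78 → wrap carry → 0xCC79
  0xCC79 + 0xCA6E = 0x196E7 → wrap carry → 0x96E8
  0x96E8 + 0xA9A6 = 0x1408E → wrap carry → 0x408F
  0x408F + 0x8C7B = 0x0CD0A
One's-complement sum = 0xCD0A.
Checksum = ~0xCD0A & 0xFFFF = 0x32F5.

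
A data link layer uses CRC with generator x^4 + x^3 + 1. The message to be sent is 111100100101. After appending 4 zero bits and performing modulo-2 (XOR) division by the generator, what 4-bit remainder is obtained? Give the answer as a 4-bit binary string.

Append 4 zeros: 1111001001010000. Divide by 11001 (XOR where the leading bit is 1):
  pos 0: 11110 XOR 11001 = 00111
  pos 2: 11101 XOR 11001 = 00100
  pos 4: 10000 XOR 11001 = 01001
  pos 5: 10011 XOR 11001 = 01010
  pos 6: 10100 XOR 11001 = 01101
  pos 7: 11011 XOR 11001 = 00010
  pos 10: 10000 XOR 11001 = 01001
  pos 11: 10010 XOR 11001 = 01011
Remainder (last 4 bits) = 1011. This is the CRC / FCS.

1011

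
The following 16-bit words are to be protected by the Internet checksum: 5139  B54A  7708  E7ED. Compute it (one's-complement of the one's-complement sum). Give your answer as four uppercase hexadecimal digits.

9A85

One's-complement addition (fold any carry out of bit 15 back into bit 0):
  0x5139 + 0xB54A = 0x10683 → wrap carry → 0x0684
  0x0684 + 0x7708 = 0x07D8C
  0x7D8C + 0xE7ED = 0x16579 → wrap carry → 0x657A
One's-complement sum = 0x657A.
Checksum = ~0x657A & 0xFFFF = 0x9A85.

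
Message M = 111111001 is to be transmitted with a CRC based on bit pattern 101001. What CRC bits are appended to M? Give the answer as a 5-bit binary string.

11001

Append 5 zeros: 11111100100000. Divide by 101001 (XOR where the leading bit is 1):
  pos 0: 111111 XOR 101001 = 010110
  pos 1: 101100 XOR 101001 = 000101
  pos 4: 101010 XOR 101001 = 000011
  pos 8: 110000 XOR 101001 = 011001
Remainder (last 5 bits) = 11001. This is the CRC / FCS.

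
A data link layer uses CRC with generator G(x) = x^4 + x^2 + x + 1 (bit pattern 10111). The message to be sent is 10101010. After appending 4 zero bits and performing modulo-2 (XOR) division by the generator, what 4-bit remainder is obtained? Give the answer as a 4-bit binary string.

1100

Append 4 zeros: 101010100000. Divide by 10111 (XOR where the leading bit is 1):
  pos 0: 10101 XOR 10111 = 00010
  pos 3: 10010 XOR 10111 = 00101
  pos 5: 10100 XOR 10111 = 00011
Remainder (last 4 bits) = 1100. This is the CRC / FCS.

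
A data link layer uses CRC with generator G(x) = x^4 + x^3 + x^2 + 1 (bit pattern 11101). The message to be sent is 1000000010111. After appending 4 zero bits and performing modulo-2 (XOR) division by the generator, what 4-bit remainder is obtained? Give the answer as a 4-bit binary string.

Append 4 zeros: 10000000101110000. Divide by 11101 (XOR where the leading bit is 1):
  pos 0: 10000 XOR 11101 = 01101
  pos 1: 11010 XOR 11101 = 00111
  pos 3: 11100 XOR 11101 = 00001
  pos 7: 11011 XOR 11101 = 00110
  pos 9: 11010 XOR 11101 = 00111
  pos 11: 11100 XOR 11101 = 00001
Remainder (last 4 bits) = 0010. This is the CRC / FCS.

0010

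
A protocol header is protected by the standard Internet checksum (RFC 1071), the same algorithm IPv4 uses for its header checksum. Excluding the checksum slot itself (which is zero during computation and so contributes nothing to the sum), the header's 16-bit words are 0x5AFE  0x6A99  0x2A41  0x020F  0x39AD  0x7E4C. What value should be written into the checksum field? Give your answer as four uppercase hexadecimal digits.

One's-complement addition (fold any carry out of bit 15 back into bit 0):
  0x5AFE + 0x6A99 = 0x0C597
  0xC597 + 0x2A41 = 0x0EFD8
  0xEFD8 + 0x020F = 0x0F1E7
  0xF1E7 + 0x39AD = 0x12B94 → wrap carry → 0x2B95
  0x2B95 + 0x7E4C = 0x0A9E1
One's-complement sum = 0xA9E1.
Checksum = ~0xA9E1 & 0xFFFF = 0x561E.

561E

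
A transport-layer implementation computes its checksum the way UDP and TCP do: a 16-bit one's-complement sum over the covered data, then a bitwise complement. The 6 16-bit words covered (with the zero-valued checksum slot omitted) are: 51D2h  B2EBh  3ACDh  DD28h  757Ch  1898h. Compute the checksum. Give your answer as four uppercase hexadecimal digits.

One's-complement addition (fold any carry out of bit 15 back into bit 0):
  0x51D2 + 0xB2EB = 0x104BD → wrap carry → 0x04BE
  0x04BE + 0x3ACD = 0x03F8B
  0x3F8B + 0xDD28 = 0x11CB3 → wrap carry → 0x1CB4
  0x1CB4 + 0x757C = 0x09230
  0x9230 + 0x1898 = 0x0AAC8
One's-complement sum = 0xAAC8.
Checksum = ~0xAAC8 & 0xFFFF = 0x5537.

5537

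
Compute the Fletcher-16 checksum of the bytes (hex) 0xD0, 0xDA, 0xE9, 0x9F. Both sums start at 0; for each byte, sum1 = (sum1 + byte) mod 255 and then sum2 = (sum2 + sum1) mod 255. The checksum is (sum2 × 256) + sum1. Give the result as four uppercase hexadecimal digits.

Running sums (mod 255):
  after byte 0 (0xD0): sum1=208, sum2=208
  after byte 1 (0xDA): sum1=171, sum2=124
  after byte 2 (0xE9): sum1=149, sum2=18
  after byte 3 (0x9F): sum1=53, sum2=71
Checksum = sum2·256 + sum1 = 71·256 + 53 = 18229 = 0x4735.

4735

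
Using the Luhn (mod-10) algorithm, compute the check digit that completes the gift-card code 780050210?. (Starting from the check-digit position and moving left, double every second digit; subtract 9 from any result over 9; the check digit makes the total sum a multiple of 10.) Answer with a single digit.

Partial digits right→left: 0 1 2 0 5 0 0 8 7
Double every second digit counting from the check-digit position (so the 1st, 3rd, 5th, ... of the partial from the right).
  doubled (with −9 where >9): 0 4 1 0 5 → sum 10
  kept as-is: 1 0 0 8 → sum 9
Total = 10 + 9 = 19.
Check digit = (10 − (19 mod 10)) mod 10 = 1.

1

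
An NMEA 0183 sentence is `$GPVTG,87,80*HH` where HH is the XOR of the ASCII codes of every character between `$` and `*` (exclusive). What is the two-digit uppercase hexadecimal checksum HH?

XOR the ASCII codes of the payload characters:
  'G' = 0x47 → acc = 0x47
  'P' = 0x50 → acc = 0x17
  'V' = 0x56 → acc = 0x41
  'T' = 0x54 → acc = 0x15
  'G' = 0x47 → acc = 0x52
  ',' = 0x2C → acc = 0x7E
  '8' = 0x38 → acc = 0x46
  '7' = 0x37 → acc = 0x71
  ',' = 0x2C → acc = 0x5D
  '8' = 0x38 → acc = 0x65
  '0' = 0x30 → acc = 0x55
Checksum = 0x55.

55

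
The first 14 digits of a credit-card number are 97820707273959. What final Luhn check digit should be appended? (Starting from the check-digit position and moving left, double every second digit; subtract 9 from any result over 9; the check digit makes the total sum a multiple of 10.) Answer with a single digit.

Partial digits right→left: 9 5 9 3 7 2 7 0 7 0 2 8 7 9
Double every second digit counting from the check-digit position (so the 1st, 3rd, 5th, ... of the partial from the right).
  doubled (with −9 where >9): 9 9 5 5 5 4 5 → sum 42
  kept as-is: 5 3 2 0 0 8 9 → sum 27
Total = 42 + 27 = 69.
Check digit = (10 − (69 mod 10)) mod 10 = 1.

1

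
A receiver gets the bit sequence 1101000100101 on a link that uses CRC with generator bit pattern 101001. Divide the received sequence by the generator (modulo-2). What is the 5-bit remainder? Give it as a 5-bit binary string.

00000

Modulo-2 division of 1101000100101 by 101001:
  pos 0: 110100 XOR 101001 = 011101
  pos 1: 111010 XOR 101001 = 010011
  pos 2: 100111 XOR 101001 = 001110
  pos 4: 111000 XOR 101001 = 010001
  pos 5: 100011 XOR 101001 = 001010
  pos 7: 101001 XOR 101001 = 000000
Remainder = 00000 (zero — the frame passes the CRC check).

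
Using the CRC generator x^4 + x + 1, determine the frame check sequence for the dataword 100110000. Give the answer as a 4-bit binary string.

0000

Append 4 zeros: 1001100000000. Divide by 10011 (XOR where the leading bit is 1):
  pos 0: 10011 XOR 10011 = 00000
Remainder (last 4 bits) = 0000. This is the CRC / FCS.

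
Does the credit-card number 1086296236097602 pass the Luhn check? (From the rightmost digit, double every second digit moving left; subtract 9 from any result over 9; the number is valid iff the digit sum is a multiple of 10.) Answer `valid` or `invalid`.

invalid

From the right, keep odd positions and double even positions (subtract 9 from any doubled value over 9):
  doubled (positions 2,4,...): 0 5 0 6 3 4 7 2 → sum 27
  kept (positions 1,3,...): 2 6 9 6 2 9 6 0 → sum 40
Total = 67.
67 mod 10 = 7, so the number is invalid.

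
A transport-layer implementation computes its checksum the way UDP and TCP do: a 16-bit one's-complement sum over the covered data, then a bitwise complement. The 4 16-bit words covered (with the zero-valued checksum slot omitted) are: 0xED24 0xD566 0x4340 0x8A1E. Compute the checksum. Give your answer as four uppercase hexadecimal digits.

7015

One's-complement addition (fold any carry out of bit 15 back into bit 0):
  0xED24 + 0xD566 = 0x1C28A → wrap carry → 0xC28B
  0xC28B + 0x4340 = 0x105CB → wrap carry → 0x05CC
  0x05CC + 0x8A1E = 0x08FEA
One's-complement sum = 0x8FEA.
Checksum = ~0x8FEA & 0xFFFF = 0x7015.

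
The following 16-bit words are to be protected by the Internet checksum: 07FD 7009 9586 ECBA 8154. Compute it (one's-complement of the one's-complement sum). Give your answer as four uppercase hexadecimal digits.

One's-complement addition (fold any carry out of bit 15 back into bit 0):
  0x07FD + 0x7009 = 0x07806
  0x7806 + 0x9586 = 0x10D8C → wrap carry → 0x0D8D
  0x0D8D + 0xECBA = 0x0FA47
  0xFA47 + 0x8154 = 0x17B9B → wrap carry → 0x7B9C
One's-complement sum = 0x7B9C.
Checksum = ~0x7B9C & 0xFFFF = 0x8463.

8463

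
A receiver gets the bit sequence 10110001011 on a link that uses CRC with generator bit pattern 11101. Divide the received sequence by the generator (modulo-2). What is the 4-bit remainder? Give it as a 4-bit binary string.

0000

Modulo-2 division of 10110001011 by 11101:
  pos 0: 10110 XOR 11101 = 01011
  pos 1: 10110 XOR 11101 = 01011
  pos 2: 10110 XOR 11101 = 01011
  pos 3: 10111 XOR 11101 = 01010
  pos 4: 10100 XOR 11101 = 01001
  pos 5: 10011 XOR 11101 = 01110
  pos 6: 11101 XOR 11101 = 00000
Remainder = 0000 (zero — the frame passes the CRC check).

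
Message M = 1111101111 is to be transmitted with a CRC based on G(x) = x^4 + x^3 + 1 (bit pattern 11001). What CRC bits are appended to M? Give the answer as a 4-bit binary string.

Append 4 zeros: 11111011110000. Divide by 11001 (XOR where the leading bit is 1):
  pos 0: 11111 XOR 11001 = 00110
  pos 2: 11001 XOR 11001 = 00000
  pos 7: 11100 XOR 11001 = 00101
  pos 9: 10100 XOR 11001 = 01101
Remainder (last 4 bits) = 1101. This is the CRC / FCS.

1101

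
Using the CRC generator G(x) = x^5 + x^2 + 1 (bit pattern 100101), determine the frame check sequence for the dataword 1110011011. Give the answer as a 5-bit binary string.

10111

Append 5 zeros: 111001101100000. Divide by 100101 (XOR where the leading bit is 1):
  pos 0: 111001 XOR 100101 = 011100
  pos 1: 111001 XOR 100101 = 011100
  pos 2: 111000 XOR 100101 = 011101
  pos 3: 111011 XOR 100101 = 011110
  pos 4: 111101 XOR 100101 = 011000
  pos 5: 110000 XOR 100101 = 010101
  pos 6: 101010 XOR 100101 = 001111
  pos 8: 111100 XOR 100101 = 011001
  pos 9: 110010 XOR 100101 = 010111
Remainder (last 5 bits) = 10111. This is the CRC / FCS.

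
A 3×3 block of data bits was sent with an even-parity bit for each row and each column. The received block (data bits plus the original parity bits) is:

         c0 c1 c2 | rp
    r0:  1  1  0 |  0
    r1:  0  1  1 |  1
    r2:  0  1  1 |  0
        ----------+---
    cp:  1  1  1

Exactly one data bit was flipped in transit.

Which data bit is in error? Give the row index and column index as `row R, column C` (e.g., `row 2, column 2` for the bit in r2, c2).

row 1, column 2

Recompute each row's even parity and compare to rp:
  r0: data parity 0, sent rp 0 → ok
  r1: data parity 0, sent rp 1 → mismatch
  r2: data parity 0, sent rp 0 → ok
Recompute each column's even parity and compare to cp:
  c0: data parity 1, sent cp 1 → ok
  c1: data parity 1, sent cp 1 → ok
  c2: data parity 0, sent cp 1 → mismatch
Exactly one row (r1) and one column (c2) fail → the flipped bit is at their intersection.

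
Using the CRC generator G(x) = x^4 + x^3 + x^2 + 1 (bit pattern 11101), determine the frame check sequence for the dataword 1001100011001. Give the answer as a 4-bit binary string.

0011

Append 4 zeros: 10011000110010000. Divide by 11101 (XOR where the leading bit is 1):
  pos 0: 10011 XOR 11101 = 01110
  pos 1: 11100 XOR 11101 = 00001
  pos 5: 10011 XOR 11101 = 01110
  pos 6: 11100 XOR 11101 = 00001
  pos 10: 10100 XOR 11101 = 01001
  pos 11: 10010 XOR 11101 = 01111
  pos 12: 11110 XOR 11101 = 00011
Remainder (last 4 bits) = 0011. This is the CRC / FCS.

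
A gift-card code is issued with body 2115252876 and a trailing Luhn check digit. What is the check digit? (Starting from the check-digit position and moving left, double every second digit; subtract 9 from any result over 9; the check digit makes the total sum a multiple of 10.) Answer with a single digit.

2

Partial digits right→left: 6 7 8 2 5 2 5 1 1 2
Double every second digit counting from the check-digit position (so the 1st, 3rd, 5th, ... of the partial from the right).
  doubled (with −9 where >9): 3 7 1 1 2 → sum 14
  kept as-is: 7 2 2 1 2 → sum 14
Total = 14 + 14 = 28.
Check digit = (10 − (28 mod 10)) mod 10 = 2.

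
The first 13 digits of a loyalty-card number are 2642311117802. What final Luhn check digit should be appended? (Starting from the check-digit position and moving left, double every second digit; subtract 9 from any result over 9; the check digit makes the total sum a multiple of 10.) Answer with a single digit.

0

Partial digits right→left: 2 0 8 7 1 1 1 1 3 2 4 6 2
Double every second digit counting from the check-digit position (so the 1st, 3rd, 5th, ... of the partial from the right).
  doubled (with −9 where >9): 4 7 2 2 6 8 4 → sum 33
  kept as-is: 0 7 1 1 2 6 → sum 17
Total = 33 + 17 = 50.
Check digit = (10 − (50 mod 10)) mod 10 = 0.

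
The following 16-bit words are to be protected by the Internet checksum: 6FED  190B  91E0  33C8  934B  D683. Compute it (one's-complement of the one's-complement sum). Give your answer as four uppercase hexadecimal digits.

478F

One's-complement addition (fold any carry out of bit 15 back into bit 0):
  0x6FED + 0x190B = 0x088F8
  0x88F8 + 0x91E0 = 0x11AD8 → wrap carry → 0x1AD9
  0x1AD9 + 0x33C8 = 0x04EA1
  0x4EA1 + 0x934B = 0x0E1EC
  0xE1EC + 0xD683 = 0x1B86F → wrap carry → 0xB870
One's-complement sum = 0xB870.
Checksum = ~0xB870 & 0xFFFF = 0x478F.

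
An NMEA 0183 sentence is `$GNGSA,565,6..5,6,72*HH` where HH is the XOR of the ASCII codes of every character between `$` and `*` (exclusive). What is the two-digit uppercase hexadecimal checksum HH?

XOR the ASCII codes of the payload characters:
  'G' = 0x47 → acc = 0x47
  'N' = 0x4E → acc = 0x09
  'G' = 0x47 → acc = 0x4E
  'S' = 0x53 → acc = 0x1D
  'A' = 0x41 → acc = 0x5C
  ',' = 0x2C → acc = 0x70
  '5' = 0x35 → acc = 0x45
  '6' = 0x36 → acc = 0x73
  '5' = 0x35 → acc = 0x46
  ',' = 0x2C → acc = 0x6A
  '6' = 0x36 → acc = 0x5C
  '.' = 0x2E → acc = 0x72
  '.' = 0x2E → acc = 0x5C
  '5' = 0x35 → acc = 0x69
  ',' = 0x2C → acc = 0x45
  '6' = 0x36 → acc = 0x73
  ',' = 0x2C → acc = 0x5F
  '7' = 0x37 → acc = 0x68
  '2' = 0x32 → acc = 0x5A
Checksum = 0x5A.

5A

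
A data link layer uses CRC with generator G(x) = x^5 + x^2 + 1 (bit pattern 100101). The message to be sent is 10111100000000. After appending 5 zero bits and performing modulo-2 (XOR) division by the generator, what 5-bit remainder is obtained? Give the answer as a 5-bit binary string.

Append 5 zeros: 1011110000000000000. Divide by 100101 (XOR where the leading bit is 1):
  pos 0: 101111 XOR 100101 = 001010
  pos 2: 101000 XOR 100101 = 001101
  pos 4: 110100 XOR 100101 = 010001
  pos 5: 100010 XOR 100101 = 000111
  pos 8: 111000 XOR 100101 = 011101
  pos 9: 111010 XOR 100101 = 011111
  pos 10: 111110 XOR 100101 = 011011
  pos 11: 110110 XOR 100101 = 010011
  pos 12: 100110 XOR 100101 = 000011
Remainder (last 5 bits) = 00110. This is the CRC / FCS.

00110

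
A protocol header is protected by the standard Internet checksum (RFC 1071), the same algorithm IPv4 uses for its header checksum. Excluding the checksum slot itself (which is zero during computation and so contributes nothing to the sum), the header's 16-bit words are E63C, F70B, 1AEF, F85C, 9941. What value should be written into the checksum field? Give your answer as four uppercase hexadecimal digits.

7629

One's-complement addition (fold any carry out of bit 15 back into bit 0):
  0xE63C + 0xF70B = 0x1DD47 → wrap carry → 0xDD48
  0xDD48 + 0x1AEF = 0x0F837
  0xF837 + 0xF85C = 0x1F093 → wrap carry → 0xF094
  0xF094 + 0x9941 = 0x189D5 → wrap carry → 0x89D6
One's-complement sum = 0x89D6.
Checksum = ~0x89D6 & 0xFFFF = 0x7629.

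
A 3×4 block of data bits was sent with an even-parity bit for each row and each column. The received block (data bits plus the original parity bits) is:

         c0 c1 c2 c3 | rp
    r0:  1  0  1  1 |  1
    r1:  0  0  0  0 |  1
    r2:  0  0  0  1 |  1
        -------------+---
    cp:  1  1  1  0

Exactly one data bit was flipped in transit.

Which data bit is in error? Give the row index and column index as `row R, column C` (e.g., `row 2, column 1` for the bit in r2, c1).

row 1, column 1

Recompute each row's even parity and compare to rp:
  r0: data parity 1, sent rp 1 → ok
  r1: data parity 0, sent rp 1 → mismatch
  r2: data parity 1, sent rp 1 → ok
Recompute each column's even parity and compare to cp:
  c0: data parity 1, sent cp 1 → ok
  c1: data parity 0, sent cp 1 → mismatch
  c2: data parity 1, sent cp 1 → ok
  c3: data parity 0, sent cp 0 → ok
Exactly one row (r1) and one column (c1) fail → the flipped bit is at their intersection.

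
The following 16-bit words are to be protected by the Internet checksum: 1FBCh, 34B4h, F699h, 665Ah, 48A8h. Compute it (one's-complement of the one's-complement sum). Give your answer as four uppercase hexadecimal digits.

05F3

One's-complement addition (fold any carry out of bit 15 back into bit 0):
  0x1FBC + 0x34B4 = 0x05470
  0x5470 + 0xF699 = 0x14B09 → wrap carry → 0x4B0A
  0x4B0A + 0x665A = 0x0B164
  0xB164 + 0x48A8 = 0x0FA0C
One's-complement sum = 0xFA0C.
Checksum = ~0xFA0C & 0xFFFF = 0x05F3.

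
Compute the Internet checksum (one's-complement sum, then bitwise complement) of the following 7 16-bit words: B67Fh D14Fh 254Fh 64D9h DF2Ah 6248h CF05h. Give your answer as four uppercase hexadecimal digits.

One's-complement addition (fold any carry out of bit 15 back into bit 0):
  0xB67F + 0xD14F = 0x187CE → wrap carry → 0x87CF
  0x87CF + 0x254F = 0x0AD1E
  0xAD1E + 0x64D9 = 0x111F7 → wrap carry → 0x11F8
  0x11F8 + 0xDF2A = 0x0F122
  0xF122 + 0x6248 = 0x1536A → wrap carry → 0x536B
  0x536B + 0xCF05 = 0x12270 → wrap carry → 0x2271
One's-complement sum = 0x2271.
Checksum = ~0x2271 & 0xFFFF = 0xDD8E.

DD8E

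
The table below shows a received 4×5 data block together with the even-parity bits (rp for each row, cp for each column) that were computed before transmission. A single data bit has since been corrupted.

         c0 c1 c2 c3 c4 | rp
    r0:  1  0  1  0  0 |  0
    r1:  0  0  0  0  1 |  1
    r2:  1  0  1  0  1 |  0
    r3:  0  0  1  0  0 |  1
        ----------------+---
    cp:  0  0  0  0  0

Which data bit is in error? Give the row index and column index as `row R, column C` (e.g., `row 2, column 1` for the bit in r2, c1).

row 2, column 2

Recompute each row's even parity and compare to rp:
  r0: data parity 0, sent rp 0 → ok
  r1: data parity 1, sent rp 1 → ok
  r2: data parity 1, sent rp 0 → mismatch
  r3: data parity 1, sent rp 1 → ok
Recompute each column's even parity and compare to cp:
  c0: data parity 0, sent cp 0 → ok
  c1: data parity 0, sent cp 0 → ok
  c2: data parity 1, sent cp 0 → mismatch
  c3: data parity 0, sent cp 0 → ok
  c4: data parity 0, sent cp 0 → ok
Exactly one row (r2) and one column (c2) fail → the flipped bit is at their intersection.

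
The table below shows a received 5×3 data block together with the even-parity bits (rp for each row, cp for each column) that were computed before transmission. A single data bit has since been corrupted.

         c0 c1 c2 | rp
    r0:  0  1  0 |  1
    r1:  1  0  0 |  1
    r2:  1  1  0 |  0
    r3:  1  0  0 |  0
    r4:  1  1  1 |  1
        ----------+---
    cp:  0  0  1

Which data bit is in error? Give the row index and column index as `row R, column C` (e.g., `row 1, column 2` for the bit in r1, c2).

row 3, column 1

Recompute each row's even parity and compare to rp:
  r0: data parity 1, sent rp 1 → ok
  r1: data parity 1, sent rp 1 → ok
  r2: data parity 0, sent rp 0 → ok
  r3: data parity 1, sent rp 0 → mismatch
  r4: data parity 1, sent rp 1 → ok
Recompute each column's even parity and compare to cp:
  c0: data parity 0, sent cp 0 → ok
  c1: data parity 1, sent cp 0 → mismatch
  c2: data parity 1, sent cp 1 → ok
Exactly one row (r3) and one column (c1) fail → the flipped bit is at their intersection.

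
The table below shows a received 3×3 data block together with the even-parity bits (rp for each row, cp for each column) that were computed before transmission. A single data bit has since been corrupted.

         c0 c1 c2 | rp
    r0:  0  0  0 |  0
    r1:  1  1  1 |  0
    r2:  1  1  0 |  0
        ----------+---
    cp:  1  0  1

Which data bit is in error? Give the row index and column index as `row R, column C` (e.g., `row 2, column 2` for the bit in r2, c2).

row 1, column 0

Recompute each row's even parity and compare to rp:
  r0: data parity 0, sent rp 0 → ok
  r1: data parity 1, sent rp 0 → mismatch
  r2: data parity 0, sent rp 0 → ok
Recompute each column's even parity and compare to cp:
  c0: data parity 0, sent cp 1 → mismatch
  c1: data parity 0, sent cp 0 → ok
  c2: data parity 1, sent cp 1 → ok
Exactly one row (r1) and one column (c0) fail → the flipped bit is at their intersection.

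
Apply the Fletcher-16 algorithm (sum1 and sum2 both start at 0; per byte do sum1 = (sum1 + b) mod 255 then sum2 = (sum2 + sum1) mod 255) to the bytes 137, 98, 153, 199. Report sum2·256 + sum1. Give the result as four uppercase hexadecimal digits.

Running sums (mod 255):
  after byte 0 (137): sum1=137, sum2=137
  after byte 1 (98): sum1=235, sum2=117
  after byte 2 (153): sum1=133, sum2=250
  after byte 3 (199): sum1=77, sum2=72
Checksum = sum2·256 + sum1 = 72·256 + 77 = 18509 = 0x484D.

484D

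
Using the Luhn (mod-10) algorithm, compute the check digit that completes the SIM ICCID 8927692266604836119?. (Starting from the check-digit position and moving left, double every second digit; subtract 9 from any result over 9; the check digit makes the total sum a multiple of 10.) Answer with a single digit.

3

Partial digits right→left: 9 1 1 6 3 8 4 0 6 6 6 2 2 9 6 7 2 9 8
Double every second digit counting from the check-digit position (so the 1st, 3rd, 5th, ... of the partial from the right).
  doubled (with −9 where >9): 9 2 6 8 3 3 4 3 4 7 → sum 49
  kept as-is: 1 6 8 0 6 2 9 7 9 → sum 48
Total = 49 + 48 = 97.
Check digit = (10 − (97 mod 10)) mod 10 = 3.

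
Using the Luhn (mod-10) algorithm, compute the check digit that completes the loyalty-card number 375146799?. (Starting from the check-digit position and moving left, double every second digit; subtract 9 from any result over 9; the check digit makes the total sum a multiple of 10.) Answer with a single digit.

8

Partial digits right→left: 9 9 7 6 4 1 5 7 3
Double every second digit counting from the check-digit position (so the 1st, 3rd, 5th, ... of the partial from the right).
  doubled (with −9 where >9): 9 5 8 1 6 → sum 29
  kept as-is: 9 6 1 7 → sum 23
Total = 29 + 23 = 52.
Check digit = (10 − (52 mod 10)) mod 10 = 8.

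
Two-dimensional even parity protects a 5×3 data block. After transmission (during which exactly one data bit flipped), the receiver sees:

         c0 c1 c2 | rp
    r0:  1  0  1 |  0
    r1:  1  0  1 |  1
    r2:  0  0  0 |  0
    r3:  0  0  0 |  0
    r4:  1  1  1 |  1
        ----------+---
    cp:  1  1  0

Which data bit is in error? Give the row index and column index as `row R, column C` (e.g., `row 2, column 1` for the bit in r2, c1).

row 1, column 2

Recompute each row's even parity and compare to rp:
  r0: data parity 0, sent rp 0 → ok
  r1: data parity 0, sent rp 1 → mismatch
  r2: data parity 0, sent rp 0 → ok
  r3: data parity 0, sent rp 0 → ok
  r4: data parity 1, sent rp 1 → ok
Recompute each column's even parity and compare to cp:
  c0: data parity 1, sent cp 1 → ok
  c1: data parity 1, sent cp 1 → ok
  c2: data parity 1, sent cp 0 → mismatch
Exactly one row (r1) and one column (c2) fail → the flipped bit is at their intersection.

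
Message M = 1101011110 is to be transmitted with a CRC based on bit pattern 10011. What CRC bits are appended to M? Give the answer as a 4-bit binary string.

0001

Append 4 zeros: 11010111100000. Divide by 10011 (XOR where the leading bit is 1):
  pos 0: 11010 XOR 10011 = 01001
  pos 1: 10011 XOR 10011 = 00000
  pos 6: 11100 XOR 10011 = 01111
  pos 7: 11110 XOR 10011 = 01101
  pos 8: 11010 XOR 10011 = 01001
  pos 9: 10010 XOR 10011 = 00001
Remainder (last 4 bits) = 0001. This is the CRC / FCS.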